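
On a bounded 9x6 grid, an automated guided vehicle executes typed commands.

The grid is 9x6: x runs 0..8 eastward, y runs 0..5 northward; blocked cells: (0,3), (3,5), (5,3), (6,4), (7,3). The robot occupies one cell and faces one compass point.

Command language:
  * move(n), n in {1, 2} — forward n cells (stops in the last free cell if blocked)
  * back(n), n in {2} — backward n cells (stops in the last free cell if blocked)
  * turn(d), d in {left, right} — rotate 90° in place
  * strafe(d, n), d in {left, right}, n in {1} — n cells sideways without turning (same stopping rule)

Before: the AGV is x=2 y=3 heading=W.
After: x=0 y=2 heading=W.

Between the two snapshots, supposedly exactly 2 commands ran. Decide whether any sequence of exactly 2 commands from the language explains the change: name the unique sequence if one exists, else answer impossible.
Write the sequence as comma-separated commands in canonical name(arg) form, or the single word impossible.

strafe(left, 1), move(2)

key: running move(2) before strafe(left, 1) would end elsewhere — order is forced
t0: x=2 y=3 heading=W
1. strafe(left, 1) → x=2 y=2 heading=W
2. move(2) → x=0 y=2 heading=W
no other 2-command option fits: unique.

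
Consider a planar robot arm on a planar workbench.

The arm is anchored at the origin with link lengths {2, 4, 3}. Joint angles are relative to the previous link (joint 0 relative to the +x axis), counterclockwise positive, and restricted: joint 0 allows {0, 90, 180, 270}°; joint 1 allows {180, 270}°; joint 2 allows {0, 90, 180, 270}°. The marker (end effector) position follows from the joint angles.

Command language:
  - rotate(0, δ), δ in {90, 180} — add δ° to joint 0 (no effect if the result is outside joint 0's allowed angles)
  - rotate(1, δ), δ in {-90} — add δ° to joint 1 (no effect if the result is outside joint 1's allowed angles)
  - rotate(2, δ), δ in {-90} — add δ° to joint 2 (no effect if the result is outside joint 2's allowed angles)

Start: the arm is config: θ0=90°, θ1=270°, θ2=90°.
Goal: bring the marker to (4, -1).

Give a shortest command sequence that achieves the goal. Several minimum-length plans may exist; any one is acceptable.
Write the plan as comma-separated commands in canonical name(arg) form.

from: config: θ0=90°, θ1=270°, θ2=90°
step 1 (rotate(2, -90)): config: θ0=90°, θ1=270°, θ2=0°
step 2 (rotate(2, -90)): config: θ0=90°, θ1=270°, θ2=270°
no 1-step plan works, so 2 is optimal.

rotate(2, -90), rotate(2, -90)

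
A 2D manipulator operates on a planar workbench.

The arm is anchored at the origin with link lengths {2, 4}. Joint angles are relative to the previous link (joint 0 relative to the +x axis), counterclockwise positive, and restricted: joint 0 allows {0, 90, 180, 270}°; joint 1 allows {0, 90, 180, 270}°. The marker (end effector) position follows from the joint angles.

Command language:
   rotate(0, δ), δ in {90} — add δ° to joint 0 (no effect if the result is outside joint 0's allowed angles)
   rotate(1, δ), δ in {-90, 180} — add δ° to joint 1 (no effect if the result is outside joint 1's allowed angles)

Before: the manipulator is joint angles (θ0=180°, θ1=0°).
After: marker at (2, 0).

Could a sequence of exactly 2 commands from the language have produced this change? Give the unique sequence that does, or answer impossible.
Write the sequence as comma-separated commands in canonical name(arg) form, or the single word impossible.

rotate(1, -90), rotate(1, -90)

t0: joint angles (θ0=180°, θ1=0°)
[1] after rotate(1, -90): joint angles (θ0=180°, θ1=270°)
[2] after rotate(1, -90): joint angles (θ0=180°, θ1=180°)
no rival 2-sequence matches.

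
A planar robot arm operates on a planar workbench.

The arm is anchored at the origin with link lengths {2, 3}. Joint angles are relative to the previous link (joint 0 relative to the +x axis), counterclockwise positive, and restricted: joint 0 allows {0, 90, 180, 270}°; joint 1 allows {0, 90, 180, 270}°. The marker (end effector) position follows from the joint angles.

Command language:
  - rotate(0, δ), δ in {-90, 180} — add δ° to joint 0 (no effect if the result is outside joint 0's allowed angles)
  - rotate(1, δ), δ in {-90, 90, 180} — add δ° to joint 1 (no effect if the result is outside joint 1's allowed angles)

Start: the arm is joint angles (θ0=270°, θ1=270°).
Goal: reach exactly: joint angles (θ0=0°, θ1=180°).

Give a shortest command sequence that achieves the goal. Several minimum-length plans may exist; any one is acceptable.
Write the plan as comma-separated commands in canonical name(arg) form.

from: joint angles (θ0=270°, θ1=270°)
1. rotate(0, 180) → joint angles (θ0=90°, θ1=270°)
2. rotate(1, -90) → joint angles (θ0=90°, θ1=180°)
3. rotate(0, -90) → joint angles (θ0=0°, θ1=180°)
shorter routes all fall short; 3 is best.

rotate(0, 180), rotate(1, -90), rotate(0, -90)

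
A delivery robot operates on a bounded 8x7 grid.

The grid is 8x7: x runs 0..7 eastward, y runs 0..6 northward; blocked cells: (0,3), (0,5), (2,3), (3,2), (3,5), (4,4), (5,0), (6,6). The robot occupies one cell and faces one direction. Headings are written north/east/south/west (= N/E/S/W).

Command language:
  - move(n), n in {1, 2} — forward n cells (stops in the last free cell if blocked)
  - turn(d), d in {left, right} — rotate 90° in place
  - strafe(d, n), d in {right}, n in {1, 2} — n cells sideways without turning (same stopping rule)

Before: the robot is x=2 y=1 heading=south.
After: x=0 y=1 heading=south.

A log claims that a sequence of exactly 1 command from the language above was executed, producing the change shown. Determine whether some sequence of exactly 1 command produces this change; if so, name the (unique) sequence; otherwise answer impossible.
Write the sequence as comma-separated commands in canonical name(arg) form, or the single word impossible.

key: still facing S — the one step turns nothing
initial: x=2 y=1 heading=south
1. strafe(right, 2) → x=0 y=1 heading=south
all 6 alternatives checked — unique.

strafe(right, 2)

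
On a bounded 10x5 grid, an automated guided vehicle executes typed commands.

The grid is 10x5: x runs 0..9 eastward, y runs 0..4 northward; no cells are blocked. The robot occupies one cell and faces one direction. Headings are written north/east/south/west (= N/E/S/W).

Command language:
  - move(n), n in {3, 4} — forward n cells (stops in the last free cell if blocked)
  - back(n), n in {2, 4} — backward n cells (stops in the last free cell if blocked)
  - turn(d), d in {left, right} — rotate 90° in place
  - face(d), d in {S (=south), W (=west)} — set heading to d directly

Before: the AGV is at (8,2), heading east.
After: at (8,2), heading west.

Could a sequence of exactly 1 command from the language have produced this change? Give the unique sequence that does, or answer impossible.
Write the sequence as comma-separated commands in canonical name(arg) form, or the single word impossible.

face(W)

key: (8,2) unchanged — the single command moves nothing
initial: at (8,2), heading east
1. face(W) → at (8,2), heading west
all 8 alternatives checked — unique.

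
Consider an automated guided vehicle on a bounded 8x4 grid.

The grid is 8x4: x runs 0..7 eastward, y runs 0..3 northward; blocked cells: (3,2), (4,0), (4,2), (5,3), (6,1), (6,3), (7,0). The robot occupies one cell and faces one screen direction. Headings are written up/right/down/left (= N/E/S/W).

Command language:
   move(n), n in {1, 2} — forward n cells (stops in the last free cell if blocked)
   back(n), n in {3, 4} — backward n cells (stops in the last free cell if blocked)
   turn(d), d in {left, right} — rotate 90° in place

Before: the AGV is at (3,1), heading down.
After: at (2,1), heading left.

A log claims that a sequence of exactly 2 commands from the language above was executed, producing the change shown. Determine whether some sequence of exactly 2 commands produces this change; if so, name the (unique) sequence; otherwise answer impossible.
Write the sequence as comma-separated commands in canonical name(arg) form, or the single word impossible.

turn(right), move(1)

key: running move(1) before turn(right) would end elsewhere — order is forced
t0: at (3,1), heading down
t=1 turn(right) ⇒ at (3,1), heading left
t=2 move(1) ⇒ at (2,1), heading left
no other 2-command option fits: unique.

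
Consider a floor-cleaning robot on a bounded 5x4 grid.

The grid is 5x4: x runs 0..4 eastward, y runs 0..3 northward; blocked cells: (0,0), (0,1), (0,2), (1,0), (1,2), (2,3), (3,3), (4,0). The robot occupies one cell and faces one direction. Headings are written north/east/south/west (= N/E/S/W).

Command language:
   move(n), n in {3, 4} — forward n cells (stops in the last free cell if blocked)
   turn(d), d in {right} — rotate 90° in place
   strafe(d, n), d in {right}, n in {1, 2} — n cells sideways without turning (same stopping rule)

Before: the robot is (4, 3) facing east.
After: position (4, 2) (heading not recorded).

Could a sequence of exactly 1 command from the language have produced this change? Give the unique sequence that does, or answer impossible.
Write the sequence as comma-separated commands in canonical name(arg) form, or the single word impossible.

strafe(right, 1)

begin: (4, 3) facing east
t=1 strafe(right, 1) ⇒ (4, 2) facing east
no other 1-command option fits: unique.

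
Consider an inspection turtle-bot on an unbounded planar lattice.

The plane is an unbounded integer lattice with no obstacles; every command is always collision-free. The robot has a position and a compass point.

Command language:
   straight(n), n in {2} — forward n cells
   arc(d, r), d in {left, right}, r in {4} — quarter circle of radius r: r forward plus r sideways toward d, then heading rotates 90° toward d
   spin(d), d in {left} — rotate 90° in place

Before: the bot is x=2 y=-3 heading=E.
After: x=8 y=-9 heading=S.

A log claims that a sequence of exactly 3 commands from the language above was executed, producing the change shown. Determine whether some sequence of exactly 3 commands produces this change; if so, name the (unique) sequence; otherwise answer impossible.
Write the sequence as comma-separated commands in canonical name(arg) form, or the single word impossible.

straight(2), arc(right, 4), straight(2)

key: position moved to (8,-9) AND the heading swung to S — translation plus rotation needed
from: x=2 y=-3 heading=E
1. straight(2) → x=4 y=-3 heading=E
2. arc(right, 4) → x=8 y=-7 heading=S
3. straight(2) → x=8 y=-9 heading=S
uniquely the one of 64 3-step routes that fits.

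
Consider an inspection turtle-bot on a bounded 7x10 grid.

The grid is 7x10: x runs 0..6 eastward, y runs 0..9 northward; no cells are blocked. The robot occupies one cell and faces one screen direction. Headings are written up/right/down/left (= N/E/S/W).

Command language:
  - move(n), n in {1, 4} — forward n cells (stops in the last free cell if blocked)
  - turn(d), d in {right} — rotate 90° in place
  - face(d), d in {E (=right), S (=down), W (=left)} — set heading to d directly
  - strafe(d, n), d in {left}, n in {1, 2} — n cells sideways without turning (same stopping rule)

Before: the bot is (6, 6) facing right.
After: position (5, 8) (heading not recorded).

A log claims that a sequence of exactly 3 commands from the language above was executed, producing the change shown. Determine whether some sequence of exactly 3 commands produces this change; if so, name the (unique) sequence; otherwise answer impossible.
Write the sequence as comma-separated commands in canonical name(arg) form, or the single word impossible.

strafe(left, 2), face(W), move(1)

key: order matters: swapping strafe(left, 2) and move(1) lands elsewhere
start: (6, 6) facing right
t=1 strafe(left, 2) ⇒ (6, 8) facing right
t=2 face(W) ⇒ (6, 8) facing left
t=3 move(1) ⇒ (5, 8) facing left
no rival 3-sequence matches.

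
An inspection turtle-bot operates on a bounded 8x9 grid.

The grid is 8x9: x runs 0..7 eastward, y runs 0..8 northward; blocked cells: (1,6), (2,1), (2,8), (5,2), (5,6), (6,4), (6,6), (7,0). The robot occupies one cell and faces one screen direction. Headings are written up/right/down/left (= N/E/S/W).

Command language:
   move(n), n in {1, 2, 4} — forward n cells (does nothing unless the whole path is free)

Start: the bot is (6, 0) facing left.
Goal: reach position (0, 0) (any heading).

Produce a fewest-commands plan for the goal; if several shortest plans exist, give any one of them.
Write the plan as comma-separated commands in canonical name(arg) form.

move(2), move(4)

from: (6, 0) facing left
step 1 (move(2)): (4, 0) facing left
step 2 (move(4)): (0, 0) facing left
no 1-step plan works, so 2 is optimal.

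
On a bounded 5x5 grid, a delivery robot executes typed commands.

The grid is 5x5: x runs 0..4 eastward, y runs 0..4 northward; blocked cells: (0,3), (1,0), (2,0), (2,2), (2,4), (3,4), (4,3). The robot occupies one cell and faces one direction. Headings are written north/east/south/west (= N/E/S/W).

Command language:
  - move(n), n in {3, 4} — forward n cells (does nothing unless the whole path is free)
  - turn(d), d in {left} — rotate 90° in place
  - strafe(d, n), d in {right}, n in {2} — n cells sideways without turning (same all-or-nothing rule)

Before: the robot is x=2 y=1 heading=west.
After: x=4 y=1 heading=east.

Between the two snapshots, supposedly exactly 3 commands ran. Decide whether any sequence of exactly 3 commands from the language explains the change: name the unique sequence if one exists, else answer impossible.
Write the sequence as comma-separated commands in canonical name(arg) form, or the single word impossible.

all 64 sequences checked — none match.

impossible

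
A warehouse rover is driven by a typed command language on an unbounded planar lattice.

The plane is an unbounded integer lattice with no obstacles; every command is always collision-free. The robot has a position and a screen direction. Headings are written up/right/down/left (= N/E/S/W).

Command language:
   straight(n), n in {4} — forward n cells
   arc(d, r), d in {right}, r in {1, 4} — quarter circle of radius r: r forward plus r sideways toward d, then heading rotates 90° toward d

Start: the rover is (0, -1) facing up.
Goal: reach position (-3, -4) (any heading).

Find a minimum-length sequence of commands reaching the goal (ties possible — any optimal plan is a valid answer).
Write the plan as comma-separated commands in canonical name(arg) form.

arc(right, 1), arc(right, 4), arc(right, 4), arc(right, 4)

start: (0, -1) facing up
step 1 (arc(right, 1)): (1, 0) facing right
step 2 (arc(right, 4)): (5, -4) facing down
step 3 (arc(right, 4)): (1, -8) facing left
step 4 (arc(right, 4)): (-3, -4) facing up
shorter routes all fall short; 4 is best.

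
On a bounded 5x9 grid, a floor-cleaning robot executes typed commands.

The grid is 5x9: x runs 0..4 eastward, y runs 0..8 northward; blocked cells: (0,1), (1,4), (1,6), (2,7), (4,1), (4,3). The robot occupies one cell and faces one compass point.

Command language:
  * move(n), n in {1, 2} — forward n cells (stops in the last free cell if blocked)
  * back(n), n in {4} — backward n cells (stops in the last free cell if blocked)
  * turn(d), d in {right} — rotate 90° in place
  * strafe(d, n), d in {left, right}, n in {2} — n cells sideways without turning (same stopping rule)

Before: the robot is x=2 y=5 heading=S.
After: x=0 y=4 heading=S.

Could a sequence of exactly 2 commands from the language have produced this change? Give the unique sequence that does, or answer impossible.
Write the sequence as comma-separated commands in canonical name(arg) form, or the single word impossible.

key: still facing S at the end — nothing in the sequence rotates
t0: x=2 y=5 heading=S
t=1 strafe(right, 2) ⇒ x=0 y=5 heading=S
t=2 move(1) ⇒ x=0 y=4 heading=S
no other 2-command option fits: unique.

strafe(right, 2), move(1)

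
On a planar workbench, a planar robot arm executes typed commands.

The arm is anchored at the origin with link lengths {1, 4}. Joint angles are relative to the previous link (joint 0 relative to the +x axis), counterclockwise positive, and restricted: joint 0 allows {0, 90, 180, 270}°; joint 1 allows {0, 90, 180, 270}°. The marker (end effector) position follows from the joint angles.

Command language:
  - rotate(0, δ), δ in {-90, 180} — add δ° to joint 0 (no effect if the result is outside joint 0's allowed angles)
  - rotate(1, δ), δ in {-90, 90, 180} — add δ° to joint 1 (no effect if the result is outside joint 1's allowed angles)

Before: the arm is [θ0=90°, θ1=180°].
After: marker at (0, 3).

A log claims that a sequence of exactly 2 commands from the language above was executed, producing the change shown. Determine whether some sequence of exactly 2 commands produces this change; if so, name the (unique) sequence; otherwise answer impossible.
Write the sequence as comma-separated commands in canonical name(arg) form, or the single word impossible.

initial: [θ0=90°, θ1=180°]
[1] after rotate(0, -90): [θ0=0°, θ1=180°]
[2] after rotate(0, -90): [θ0=270°, θ1=180°]
no rival 2-sequence matches.

rotate(0, -90), rotate(0, -90)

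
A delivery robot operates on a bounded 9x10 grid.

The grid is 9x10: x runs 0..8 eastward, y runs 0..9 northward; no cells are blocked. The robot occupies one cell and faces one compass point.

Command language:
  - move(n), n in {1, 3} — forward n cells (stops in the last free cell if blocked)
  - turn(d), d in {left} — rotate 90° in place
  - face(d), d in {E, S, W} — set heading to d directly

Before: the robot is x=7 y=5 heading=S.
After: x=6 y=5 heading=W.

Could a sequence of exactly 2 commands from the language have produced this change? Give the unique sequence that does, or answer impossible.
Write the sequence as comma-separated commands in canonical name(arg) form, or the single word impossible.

key: running move(1) before face(W) would end elsewhere — order is forced
from: x=7 y=5 heading=S
1. face(W) → x=7 y=5 heading=W
2. move(1) → x=6 y=5 heading=W
no rival 2-sequence matches.

face(W), move(1)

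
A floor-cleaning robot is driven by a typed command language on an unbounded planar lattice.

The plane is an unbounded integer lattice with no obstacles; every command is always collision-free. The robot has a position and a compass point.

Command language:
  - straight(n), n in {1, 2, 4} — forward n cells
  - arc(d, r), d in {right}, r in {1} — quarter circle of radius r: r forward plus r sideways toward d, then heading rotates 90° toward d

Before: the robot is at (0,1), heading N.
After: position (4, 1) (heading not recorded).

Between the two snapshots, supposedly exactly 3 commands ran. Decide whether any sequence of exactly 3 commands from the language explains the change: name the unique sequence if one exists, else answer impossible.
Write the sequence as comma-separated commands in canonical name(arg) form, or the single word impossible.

arc(right, 1), straight(2), arc(right, 1)

t0: at (0,1), heading N
t=1 arc(right, 1) ⇒ at (1,2), heading E
t=2 straight(2) ⇒ at (3,2), heading E
t=3 arc(right, 1) ⇒ at (4,1), heading S
uniquely the one of 64 3-step routes that fits.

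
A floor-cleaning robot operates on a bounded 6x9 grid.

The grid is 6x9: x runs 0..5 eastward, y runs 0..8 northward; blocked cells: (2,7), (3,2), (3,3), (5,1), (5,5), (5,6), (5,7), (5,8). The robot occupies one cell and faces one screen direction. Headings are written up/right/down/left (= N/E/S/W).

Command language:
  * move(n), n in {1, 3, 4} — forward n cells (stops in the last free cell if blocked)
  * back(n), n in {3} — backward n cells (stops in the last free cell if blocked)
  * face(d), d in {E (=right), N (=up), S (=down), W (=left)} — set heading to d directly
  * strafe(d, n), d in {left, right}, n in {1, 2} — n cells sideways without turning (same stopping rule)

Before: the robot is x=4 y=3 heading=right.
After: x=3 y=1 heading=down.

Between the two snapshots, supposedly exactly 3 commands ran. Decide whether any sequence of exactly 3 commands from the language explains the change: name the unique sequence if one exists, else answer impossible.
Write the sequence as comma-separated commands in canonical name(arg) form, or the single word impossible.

key: order matters: swapping strafe(right, 2) and strafe(right, 1) lands elsewhere
begin: x=4 y=3 heading=right
1. strafe(right, 2) → x=4 y=1 heading=right
2. face(S) → x=4 y=1 heading=down
3. strafe(right, 1) → x=3 y=1 heading=down
no rival 3-sequence matches.

strafe(right, 2), face(S), strafe(right, 1)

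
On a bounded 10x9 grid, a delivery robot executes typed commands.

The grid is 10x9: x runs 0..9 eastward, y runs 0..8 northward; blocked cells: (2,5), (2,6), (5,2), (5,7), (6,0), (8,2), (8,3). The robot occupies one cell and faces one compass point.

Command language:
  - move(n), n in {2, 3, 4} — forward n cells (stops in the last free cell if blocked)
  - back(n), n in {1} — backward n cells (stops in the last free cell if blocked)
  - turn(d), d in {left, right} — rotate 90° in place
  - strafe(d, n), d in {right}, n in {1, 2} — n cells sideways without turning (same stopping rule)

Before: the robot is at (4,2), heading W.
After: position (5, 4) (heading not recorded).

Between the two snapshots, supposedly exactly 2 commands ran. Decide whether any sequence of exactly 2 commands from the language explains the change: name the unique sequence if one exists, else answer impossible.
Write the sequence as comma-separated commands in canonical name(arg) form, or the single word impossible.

key: order matters: swapping strafe(right, 2) and back(1) lands elsewhere
begin: at (4,2), heading W
1. strafe(right, 2) → at (4,4), heading W
2. back(1) → at (5,4), heading W
all 64 alternatives checked — unique.

strafe(right, 2), back(1)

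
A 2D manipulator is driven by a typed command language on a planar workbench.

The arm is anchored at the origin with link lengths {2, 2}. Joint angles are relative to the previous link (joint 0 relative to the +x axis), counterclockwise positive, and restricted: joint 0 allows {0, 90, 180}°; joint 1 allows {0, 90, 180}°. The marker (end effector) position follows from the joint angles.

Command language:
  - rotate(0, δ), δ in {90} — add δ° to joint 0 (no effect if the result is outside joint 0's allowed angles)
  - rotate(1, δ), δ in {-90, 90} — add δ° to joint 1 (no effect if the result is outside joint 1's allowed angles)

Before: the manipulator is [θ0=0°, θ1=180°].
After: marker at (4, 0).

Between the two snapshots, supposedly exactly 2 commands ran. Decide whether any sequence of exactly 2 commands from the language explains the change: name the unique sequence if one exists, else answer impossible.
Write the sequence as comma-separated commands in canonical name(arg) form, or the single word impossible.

rotate(1, -90), rotate(1, -90)

from: [θ0=0°, θ1=180°]
1. rotate(1, -90) → [θ0=0°, θ1=90°]
2. rotate(1, -90) → [θ0=0°, θ1=0°]
no rival 2-sequence matches.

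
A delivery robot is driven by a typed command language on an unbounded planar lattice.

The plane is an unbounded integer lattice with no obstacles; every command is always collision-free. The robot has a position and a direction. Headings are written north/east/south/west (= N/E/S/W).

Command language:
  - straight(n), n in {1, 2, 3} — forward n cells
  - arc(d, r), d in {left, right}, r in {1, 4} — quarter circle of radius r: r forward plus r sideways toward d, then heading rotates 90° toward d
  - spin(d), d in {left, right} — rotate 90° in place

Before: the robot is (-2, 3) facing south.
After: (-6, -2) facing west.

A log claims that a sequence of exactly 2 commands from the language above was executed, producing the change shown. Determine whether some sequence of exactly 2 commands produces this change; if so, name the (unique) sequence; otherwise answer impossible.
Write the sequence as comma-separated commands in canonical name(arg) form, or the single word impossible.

straight(1), arc(right, 4)

key: position moved to (-6,-2) AND the heading swung to W — translation plus rotation needed
initial: (-2, 3) facing south
[1] after straight(1): (-2, 2) facing south
[2] after arc(right, 4): (-6, -2) facing west
no other 2-command option fits: unique.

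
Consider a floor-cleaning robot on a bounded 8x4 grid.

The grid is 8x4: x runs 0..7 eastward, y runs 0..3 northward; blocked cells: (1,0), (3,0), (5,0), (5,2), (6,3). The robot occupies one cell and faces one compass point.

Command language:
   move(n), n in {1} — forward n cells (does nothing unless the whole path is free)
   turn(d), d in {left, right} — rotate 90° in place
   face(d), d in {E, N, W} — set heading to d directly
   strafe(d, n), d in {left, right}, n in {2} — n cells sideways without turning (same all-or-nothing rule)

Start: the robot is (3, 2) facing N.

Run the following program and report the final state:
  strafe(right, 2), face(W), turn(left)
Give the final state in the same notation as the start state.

start: (3, 2) facing N
1. strafe(right, 2) → (3, 2) facing N
2. face(W) → (3, 2) facing W
3. turn(left) → (3, 2) facing S

(3, 2) facing S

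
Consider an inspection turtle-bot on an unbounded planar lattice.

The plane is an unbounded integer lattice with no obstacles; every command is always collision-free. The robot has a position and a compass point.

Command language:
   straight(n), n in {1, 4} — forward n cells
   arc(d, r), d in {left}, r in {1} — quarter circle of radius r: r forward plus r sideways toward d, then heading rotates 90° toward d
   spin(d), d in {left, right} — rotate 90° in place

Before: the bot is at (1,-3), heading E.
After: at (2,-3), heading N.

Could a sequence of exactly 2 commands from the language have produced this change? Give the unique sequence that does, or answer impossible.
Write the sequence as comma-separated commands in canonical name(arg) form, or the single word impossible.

straight(1), spin(left)

key: order matters: swapping straight(1) and spin(left) lands elsewhere
from: at (1,-3), heading E
[1] after straight(1): at (2,-3), heading E
[2] after spin(left): at (2,-3), heading N
no other 2-command option fits: unique.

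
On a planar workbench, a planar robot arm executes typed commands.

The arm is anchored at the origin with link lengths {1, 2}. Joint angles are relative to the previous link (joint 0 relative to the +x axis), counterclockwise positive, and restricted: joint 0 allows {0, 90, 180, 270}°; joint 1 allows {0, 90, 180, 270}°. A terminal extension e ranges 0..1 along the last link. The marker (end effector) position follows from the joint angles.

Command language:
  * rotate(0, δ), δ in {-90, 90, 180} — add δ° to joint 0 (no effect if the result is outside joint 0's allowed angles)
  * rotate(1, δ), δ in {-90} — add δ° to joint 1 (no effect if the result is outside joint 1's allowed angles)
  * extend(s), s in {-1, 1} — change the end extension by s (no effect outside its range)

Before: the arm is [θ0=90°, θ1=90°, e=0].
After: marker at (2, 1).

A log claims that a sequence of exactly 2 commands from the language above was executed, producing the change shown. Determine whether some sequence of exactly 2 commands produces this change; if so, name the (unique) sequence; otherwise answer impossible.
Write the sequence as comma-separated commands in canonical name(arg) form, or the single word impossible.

t0: [θ0=90°, θ1=90°, e=0]
t=1 rotate(1, -90) ⇒ [θ0=90°, θ1=0°, e=0]
t=2 rotate(1, -90) ⇒ [θ0=90°, θ1=270°, e=0]
all 36 alternatives checked — unique.

rotate(1, -90), rotate(1, -90)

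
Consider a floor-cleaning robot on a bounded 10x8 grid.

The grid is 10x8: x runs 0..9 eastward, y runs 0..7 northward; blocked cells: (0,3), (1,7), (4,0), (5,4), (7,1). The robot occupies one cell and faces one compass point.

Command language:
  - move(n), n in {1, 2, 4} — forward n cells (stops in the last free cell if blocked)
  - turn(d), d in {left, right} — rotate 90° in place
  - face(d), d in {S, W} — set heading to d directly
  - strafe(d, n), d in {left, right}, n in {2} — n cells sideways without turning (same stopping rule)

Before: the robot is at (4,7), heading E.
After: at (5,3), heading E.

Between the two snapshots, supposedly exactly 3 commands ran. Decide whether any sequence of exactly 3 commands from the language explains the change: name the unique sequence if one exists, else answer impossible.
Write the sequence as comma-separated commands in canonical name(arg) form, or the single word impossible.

key: heading stays E — no command in the sequence turns
from: at (4,7), heading E
step 1 (strafe(right, 2)): at (4,5), heading E
step 2 (strafe(right, 2)): at (4,3), heading E
step 3 (move(1)): at (5,3), heading E
no other 3-command option fits: unique.

strafe(right, 2), strafe(right, 2), move(1)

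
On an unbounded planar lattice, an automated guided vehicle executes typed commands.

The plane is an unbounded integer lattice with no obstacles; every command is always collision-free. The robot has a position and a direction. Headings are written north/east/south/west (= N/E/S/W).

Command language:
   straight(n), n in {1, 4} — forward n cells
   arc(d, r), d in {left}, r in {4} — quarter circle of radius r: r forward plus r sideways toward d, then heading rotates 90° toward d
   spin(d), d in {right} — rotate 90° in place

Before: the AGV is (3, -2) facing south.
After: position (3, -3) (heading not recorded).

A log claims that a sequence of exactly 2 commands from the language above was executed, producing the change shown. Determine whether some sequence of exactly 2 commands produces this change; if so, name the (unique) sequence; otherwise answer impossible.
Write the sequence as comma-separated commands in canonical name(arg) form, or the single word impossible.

key: order matters: swapping straight(1) and spin(right) lands elsewhere
start: (3, -2) facing south
1. straight(1) → (3, -3) facing south
2. spin(right) → (3, -3) facing west
no rival 2-sequence matches.

straight(1), spin(right)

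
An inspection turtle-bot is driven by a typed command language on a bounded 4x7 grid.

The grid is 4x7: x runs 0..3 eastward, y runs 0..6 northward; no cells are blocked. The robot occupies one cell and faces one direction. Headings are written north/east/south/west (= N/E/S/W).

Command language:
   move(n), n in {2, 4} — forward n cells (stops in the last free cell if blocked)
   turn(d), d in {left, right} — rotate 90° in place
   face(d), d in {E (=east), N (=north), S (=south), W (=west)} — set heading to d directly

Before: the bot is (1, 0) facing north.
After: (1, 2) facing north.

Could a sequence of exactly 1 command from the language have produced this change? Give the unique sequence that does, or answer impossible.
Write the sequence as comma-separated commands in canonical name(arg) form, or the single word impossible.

move(2)

key: still facing N — the one step turns nothing
initial: (1, 0) facing north
t=1 move(2) ⇒ (1, 2) facing north
all 8 alternatives checked — unique.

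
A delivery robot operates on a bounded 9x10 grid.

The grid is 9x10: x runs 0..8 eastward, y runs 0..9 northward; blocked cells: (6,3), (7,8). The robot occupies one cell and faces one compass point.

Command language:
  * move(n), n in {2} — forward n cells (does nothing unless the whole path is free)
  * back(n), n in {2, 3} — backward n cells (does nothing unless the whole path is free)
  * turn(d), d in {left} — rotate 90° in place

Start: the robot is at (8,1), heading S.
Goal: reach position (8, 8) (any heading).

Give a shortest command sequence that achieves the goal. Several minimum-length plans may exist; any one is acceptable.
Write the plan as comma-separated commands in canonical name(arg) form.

from: at (8,1), heading S
[1] after back(3): at (8,4), heading S
[2] after back(2): at (8,6), heading S
[3] after back(2): at (8,8), heading S
shorter routes all fall short; 3 is best.

back(3), back(2), back(2)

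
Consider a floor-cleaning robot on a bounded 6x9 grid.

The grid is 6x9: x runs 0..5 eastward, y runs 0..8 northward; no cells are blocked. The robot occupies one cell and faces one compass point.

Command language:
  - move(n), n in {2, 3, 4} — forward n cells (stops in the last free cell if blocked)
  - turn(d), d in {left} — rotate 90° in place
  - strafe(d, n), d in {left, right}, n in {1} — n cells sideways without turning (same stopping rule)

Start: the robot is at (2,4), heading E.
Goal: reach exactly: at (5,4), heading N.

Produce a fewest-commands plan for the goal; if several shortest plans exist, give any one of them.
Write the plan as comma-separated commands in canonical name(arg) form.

start: at (2,4), heading E
t=1 move(3) ⇒ at (5,4), heading E
t=2 turn(left) ⇒ at (5,4), heading N
shorter routes all fall short; 2 is best.

move(3), turn(left)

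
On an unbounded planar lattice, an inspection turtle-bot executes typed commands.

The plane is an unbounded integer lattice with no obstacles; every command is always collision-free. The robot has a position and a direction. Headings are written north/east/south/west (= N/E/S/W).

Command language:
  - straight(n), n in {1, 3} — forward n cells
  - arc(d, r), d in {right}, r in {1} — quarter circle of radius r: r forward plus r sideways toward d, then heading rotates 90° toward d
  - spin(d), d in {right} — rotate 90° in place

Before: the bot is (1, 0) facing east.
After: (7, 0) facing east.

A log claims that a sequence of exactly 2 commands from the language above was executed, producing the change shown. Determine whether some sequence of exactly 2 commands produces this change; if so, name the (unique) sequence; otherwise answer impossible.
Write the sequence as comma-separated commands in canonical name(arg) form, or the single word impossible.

key: still facing E at the end — nothing in the sequence rotates
from: (1, 0) facing east
[1] after straight(3): (4, 0) facing east
[2] after straight(3): (7, 0) facing east
no other 2-command option fits: unique.

straight(3), straight(3)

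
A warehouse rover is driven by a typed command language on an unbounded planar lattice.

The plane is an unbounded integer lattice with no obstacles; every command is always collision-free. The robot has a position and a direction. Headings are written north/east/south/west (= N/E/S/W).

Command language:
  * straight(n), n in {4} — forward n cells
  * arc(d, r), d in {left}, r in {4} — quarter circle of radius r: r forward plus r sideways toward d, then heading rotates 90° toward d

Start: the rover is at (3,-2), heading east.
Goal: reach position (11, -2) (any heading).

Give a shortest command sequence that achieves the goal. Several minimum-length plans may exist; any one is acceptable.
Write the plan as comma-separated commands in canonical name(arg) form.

t0: at (3,-2), heading east
[1] after straight(4): at (7,-2), heading east
[2] after straight(4): at (11,-2), heading east
minimal: 2 command(s), checked below 2.

straight(4), straight(4)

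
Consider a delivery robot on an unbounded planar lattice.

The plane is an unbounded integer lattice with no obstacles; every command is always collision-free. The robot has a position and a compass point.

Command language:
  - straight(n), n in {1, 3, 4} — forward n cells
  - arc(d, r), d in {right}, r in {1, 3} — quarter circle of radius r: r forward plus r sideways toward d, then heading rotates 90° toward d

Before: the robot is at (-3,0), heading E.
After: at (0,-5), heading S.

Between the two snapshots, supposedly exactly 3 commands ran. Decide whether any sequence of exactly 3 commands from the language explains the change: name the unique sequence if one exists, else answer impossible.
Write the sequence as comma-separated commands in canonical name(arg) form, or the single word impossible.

key: cell and facing (now S) both changed — the 3 commands mix motion and turning
start: at (-3,0), heading E
[1] after arc(right, 3): at (0,-3), heading S
[2] after straight(1): at (0,-4), heading S
[3] after straight(1): at (0,-5), heading S
all 125 alternatives checked — unique.

arc(right, 3), straight(1), straight(1)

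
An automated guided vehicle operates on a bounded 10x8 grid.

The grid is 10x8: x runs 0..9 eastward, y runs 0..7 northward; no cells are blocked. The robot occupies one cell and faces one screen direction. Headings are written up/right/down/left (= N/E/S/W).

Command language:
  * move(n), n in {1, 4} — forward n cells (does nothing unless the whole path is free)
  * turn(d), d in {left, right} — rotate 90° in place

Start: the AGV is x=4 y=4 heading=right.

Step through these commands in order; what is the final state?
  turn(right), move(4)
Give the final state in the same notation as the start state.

x=4 y=0 heading=down

from: x=4 y=4 heading=right
1. turn(right) → x=4 y=4 heading=down
2. move(4) → x=4 y=0 heading=down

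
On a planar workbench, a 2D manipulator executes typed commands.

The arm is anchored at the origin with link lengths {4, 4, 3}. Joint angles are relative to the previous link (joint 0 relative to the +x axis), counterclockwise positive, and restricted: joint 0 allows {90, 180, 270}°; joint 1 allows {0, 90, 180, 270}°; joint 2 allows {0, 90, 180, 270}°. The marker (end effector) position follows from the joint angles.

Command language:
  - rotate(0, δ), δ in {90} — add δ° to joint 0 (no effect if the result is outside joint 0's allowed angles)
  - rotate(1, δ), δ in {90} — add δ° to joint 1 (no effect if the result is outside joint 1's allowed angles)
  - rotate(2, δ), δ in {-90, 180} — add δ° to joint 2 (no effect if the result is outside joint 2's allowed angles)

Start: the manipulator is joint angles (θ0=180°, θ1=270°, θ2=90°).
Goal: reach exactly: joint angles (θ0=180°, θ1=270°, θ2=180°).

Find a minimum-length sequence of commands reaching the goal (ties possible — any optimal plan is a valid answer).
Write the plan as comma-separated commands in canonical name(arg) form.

rotate(2, 180), rotate(2, -90)

t0: joint angles (θ0=180°, θ1=270°, θ2=90°)
t=1 rotate(2, 180) ⇒ joint angles (θ0=180°, θ1=270°, θ2=270°)
t=2 rotate(2, -90) ⇒ joint angles (θ0=180°, θ1=270°, θ2=180°)
nothing shorter than 2 reaches the goal.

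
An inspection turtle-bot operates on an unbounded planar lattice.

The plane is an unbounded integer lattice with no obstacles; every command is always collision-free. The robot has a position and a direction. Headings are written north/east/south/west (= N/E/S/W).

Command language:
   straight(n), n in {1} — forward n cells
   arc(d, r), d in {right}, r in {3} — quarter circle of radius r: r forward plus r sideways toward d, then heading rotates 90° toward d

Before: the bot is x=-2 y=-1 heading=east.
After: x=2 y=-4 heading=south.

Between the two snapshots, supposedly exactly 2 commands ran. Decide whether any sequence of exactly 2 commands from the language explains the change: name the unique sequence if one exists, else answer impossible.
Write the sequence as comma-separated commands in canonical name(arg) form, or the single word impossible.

straight(1), arc(right, 3)

key: cell and facing (now S) both changed — the 2 commands mix motion and turning
begin: x=-2 y=-1 heading=east
1. straight(1) → x=-1 y=-1 heading=east
2. arc(right, 3) → x=2 y=-4 heading=south
uniquely the one of 4 2-step routes that fits.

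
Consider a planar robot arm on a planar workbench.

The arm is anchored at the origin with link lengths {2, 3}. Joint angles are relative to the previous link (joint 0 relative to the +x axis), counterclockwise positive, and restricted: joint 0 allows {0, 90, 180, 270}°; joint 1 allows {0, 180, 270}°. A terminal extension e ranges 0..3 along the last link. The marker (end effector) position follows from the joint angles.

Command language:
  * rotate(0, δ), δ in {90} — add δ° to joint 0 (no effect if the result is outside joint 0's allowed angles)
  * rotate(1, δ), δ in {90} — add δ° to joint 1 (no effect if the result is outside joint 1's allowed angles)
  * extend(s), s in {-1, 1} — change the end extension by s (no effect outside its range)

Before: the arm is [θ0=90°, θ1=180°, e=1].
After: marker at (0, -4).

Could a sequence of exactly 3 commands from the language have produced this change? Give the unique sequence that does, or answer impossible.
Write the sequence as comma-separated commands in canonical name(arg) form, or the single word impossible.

extend(1), extend(1), extend(1)

from: [θ0=90°, θ1=180°, e=1]
1. extend(1) → [θ0=90°, θ1=180°, e=2]
2. extend(1) → [θ0=90°, θ1=180°, e=3]
3. extend(1) → [θ0=90°, θ1=180°, e=3]
uniquely the one of 64 3-step routes that fits.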